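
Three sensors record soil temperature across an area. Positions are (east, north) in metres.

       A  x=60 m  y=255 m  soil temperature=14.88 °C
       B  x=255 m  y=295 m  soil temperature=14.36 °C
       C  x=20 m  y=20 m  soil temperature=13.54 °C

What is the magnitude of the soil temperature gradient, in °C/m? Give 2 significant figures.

0.0075 °C/m

Taking A as reference: B−A = (195, 40, -0.52); C−A = (-40, -235, -1.34).
Determinant of the coordinate differences = 195·(-235) − (-40)·40 = -44225.
∂T/∂x = [(-0.52)·(-235) − (-1.34)·40] / -44225 = -0.003975
∂T/∂y = [195·(-1.34) − (-40)·(-0.52)] / -44225 = +0.006379
|∇f| = √(-0.003975² + 0.006379²) = 0.007516 °C/m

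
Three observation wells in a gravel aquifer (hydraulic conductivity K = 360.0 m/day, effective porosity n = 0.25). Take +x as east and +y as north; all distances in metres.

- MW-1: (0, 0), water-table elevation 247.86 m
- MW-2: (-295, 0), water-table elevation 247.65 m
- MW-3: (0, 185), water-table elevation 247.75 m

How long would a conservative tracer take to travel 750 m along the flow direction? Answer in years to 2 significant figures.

1.5 years

∂h/∂x = (247.65 − 247.86) / (-295 − 0) = +0.0007119
∂h/∂y = (247.75 − 247.86) / (185 − 0) = -0.0005946
|∇h| = √(0.0007119² + -0.0005946²) = 0.0009276
Seepage velocity v = K·i/n = 360.0 × 0.0009276 / 0.25 = 1.336 m/day.
t = 750 / 1.336 = 561.4 days = 1.54 years.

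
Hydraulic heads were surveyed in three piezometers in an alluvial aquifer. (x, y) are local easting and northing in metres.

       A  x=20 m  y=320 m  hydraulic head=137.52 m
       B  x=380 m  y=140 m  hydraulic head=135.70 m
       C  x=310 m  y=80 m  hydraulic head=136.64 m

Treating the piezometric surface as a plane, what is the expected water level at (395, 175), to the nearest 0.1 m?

With h = a·x + b·y + c and A as origin, the differences give:
  360·a + (-180)·b = -1.82
  290·a + (-240)·b = -0.88
Eliminate b (×(-240) and ×(-180), subtract): -34200·a = 278.400 → a = ∂h/∂x = -0.008140
Back-substitute: b = ∂h/∂y = -0.006170.
h(395, 175) = 137.52 + (-0.008140)·(375) + (-0.006170)·(-145) = 137.52 -3.053 +0.895 = 135.362 m.

135.4 m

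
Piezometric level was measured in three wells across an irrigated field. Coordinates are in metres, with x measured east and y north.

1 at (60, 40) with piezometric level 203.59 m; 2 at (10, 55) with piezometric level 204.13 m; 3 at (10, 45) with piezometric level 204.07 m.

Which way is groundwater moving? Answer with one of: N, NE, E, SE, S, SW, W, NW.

Differences from 1: to 2 (Δx, Δy, Δh) = (-50, 15, +0.54); to 3 = (-50, 5, +0.48).
Solve a·Δx + b·Δy = Δh: det = (-50)·5 − (-50)·15 = 500.
∂h/∂x = [(+0.54)·5 − (+0.48)·15] / 500 = -0.009000
∂h/∂y = [(-50)·(+0.48) − (-50)·(+0.54)] / 500 = +0.006000
Flow = −∇h = (+0.009000 east, -0.006000 north), which points southeast.

SE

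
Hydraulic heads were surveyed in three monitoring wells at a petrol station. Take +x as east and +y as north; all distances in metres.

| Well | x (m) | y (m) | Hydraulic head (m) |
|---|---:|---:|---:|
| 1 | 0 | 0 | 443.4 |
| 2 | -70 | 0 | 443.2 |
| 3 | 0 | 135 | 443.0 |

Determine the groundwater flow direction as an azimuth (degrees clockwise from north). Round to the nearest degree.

316°

∂h/∂x = (443.2 − 443.4) / (-70 − 0) = +0.002857
∂h/∂y = (443.0 − 443.4) / (135 − 0) = -0.002963
Flow direction (−∇h) has components (-0.002857 E, +0.002963 N).
Azimuth = atan2(E, N) = atan2(-0.002857, +0.002963) = 316.0° ≈ 316°.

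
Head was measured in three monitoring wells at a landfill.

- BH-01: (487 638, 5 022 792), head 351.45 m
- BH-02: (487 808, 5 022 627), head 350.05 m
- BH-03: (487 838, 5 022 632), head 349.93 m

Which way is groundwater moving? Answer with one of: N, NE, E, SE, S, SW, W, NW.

With h = a·x + b·y + c and BH-01 as origin, the differences give:
  170·a + (-165)·b = -1.40
  200·a + (-160)·b = -1.52
Eliminate b (×(-160) and ×(-165), subtract): 5800·a = -26.800 → a = ∂h/∂x = -0.004621
Back-substitute: b = ∂h/∂y = +0.003724.
Flow = −∇h = (+0.004621 east, -0.003724 north), which points southeast.

SE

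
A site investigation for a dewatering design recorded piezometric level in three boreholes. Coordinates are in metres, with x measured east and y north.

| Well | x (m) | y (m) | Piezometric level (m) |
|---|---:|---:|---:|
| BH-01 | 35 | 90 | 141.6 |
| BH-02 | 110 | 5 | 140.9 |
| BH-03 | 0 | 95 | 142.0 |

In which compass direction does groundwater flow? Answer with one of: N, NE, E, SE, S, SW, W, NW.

With h = a·x + b·y + c and BH-01 as origin, the differences give:
  75·a + (-85)·b = -0.7
  (-35)·a + 5·b = +0.4
Eliminate b (×5 and ×(-85), subtract): -2600·a = 30.50 → a = ∂h/∂x = -0.01173
Back-substitute: b = ∂h/∂y = -0.002115.
Flow = −∇h = (+0.01173 east, +0.002115 north), which points east.

E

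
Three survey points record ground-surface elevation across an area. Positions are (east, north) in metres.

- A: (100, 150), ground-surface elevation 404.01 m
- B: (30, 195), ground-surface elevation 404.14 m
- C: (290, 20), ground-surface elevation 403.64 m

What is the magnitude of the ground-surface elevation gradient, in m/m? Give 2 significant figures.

Differences from A: to B (Δx, Δy, Δh) = (-70, 45, +0.13); to C = (190, -130, -0.37).
Determinant of the coordinate differences = (-70)·(-130) − 190·45 = 550.
∂z/∂x = [(+0.13)·(-130) − (-0.37)·45] / 550 = -0.0004545
∂z/∂y = [(-70)·(-0.37) − 190·(+0.13)] / 550 = +0.002182
|∇f| = √(-0.0004545² + 0.002182²) = 0.002229 m/m

0.0022 m/m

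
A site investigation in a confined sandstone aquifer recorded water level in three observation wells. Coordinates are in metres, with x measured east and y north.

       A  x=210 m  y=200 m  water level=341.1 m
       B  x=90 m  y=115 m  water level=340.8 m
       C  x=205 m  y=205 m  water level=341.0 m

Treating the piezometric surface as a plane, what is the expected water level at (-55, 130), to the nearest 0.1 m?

339.2 m

Differences from A: to B (Δx, Δy, Δh) = (-120, -85, -0.3); to C = (-5, 5, -0.1).
Solve a·Δx + b·Δy = Δh: det = (-120)·5 − (-5)·(-85) = -1025.
∂h/∂x = [(-0.3)·5 − (-0.1)·(-85)] / -1025 = +0.009756
∂h/∂y = [(-120)·(-0.1) − (-5)·(-0.3)] / -1025 = -0.01024
h(-55, 130) = 341.1 + (+0.009756)·(-265) + (-0.01024)·(-70) = 341.1 -2.585 +0.717 = 339.232 m.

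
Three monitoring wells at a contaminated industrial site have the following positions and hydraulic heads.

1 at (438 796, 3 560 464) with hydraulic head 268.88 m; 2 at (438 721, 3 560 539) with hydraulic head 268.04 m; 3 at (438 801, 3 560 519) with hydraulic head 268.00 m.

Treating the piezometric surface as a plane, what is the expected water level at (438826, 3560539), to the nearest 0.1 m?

Differences from 1: to 2 (Δx, Δy, Δh) = (-75, 75, -0.84); to 3 = (5, 55, -0.88).
Solve a·Δx + b·Δy = Δh: det = (-75)·55 − 5·75 = -4500.
∂h/∂x = [(-0.84)·55 − (-0.88)·75] / -4500 = -0.004400
∂h/∂y = [(-75)·(-0.88) − 5·(-0.84)] / -4500 = -0.01560
h(438826, 3560539) = 268.88 + (-0.004400)·(30) + (-0.01560)·(75) = 268.88 -0.132 -1.170 = 267.578 m.

267.6 m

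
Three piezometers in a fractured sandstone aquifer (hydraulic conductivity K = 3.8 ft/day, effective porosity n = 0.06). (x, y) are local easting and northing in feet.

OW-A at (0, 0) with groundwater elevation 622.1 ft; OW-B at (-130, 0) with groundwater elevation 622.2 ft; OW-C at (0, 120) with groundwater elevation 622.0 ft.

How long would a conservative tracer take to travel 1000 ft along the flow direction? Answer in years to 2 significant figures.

∂h/∂x = (622.2 − 622.1) / (-130 − 0) = -0.0007692
∂h/∂y = (622.0 − 622.1) / (120 − 0) = -0.0008333
|∇h| = √(-0.0007692² + -0.0008333²) = 0.001134
Seepage velocity v = K·i/n = 3.8 × 0.001134 / 0.06 = 0.07182 ft/day.
t = 1000 / 0.07182 = 1.392e+04 days = 38.1 years.

38 years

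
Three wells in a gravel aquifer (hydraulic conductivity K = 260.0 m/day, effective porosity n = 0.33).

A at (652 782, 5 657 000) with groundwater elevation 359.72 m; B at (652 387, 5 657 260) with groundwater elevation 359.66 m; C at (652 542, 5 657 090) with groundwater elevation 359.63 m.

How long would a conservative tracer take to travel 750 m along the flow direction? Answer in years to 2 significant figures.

Taking A as reference: B−A = (-395, 260, -0.06); C−A = (-240, 90, -0.09).
Solve a·Δx + b·Δy = Δh: det = (-395)·90 − (-240)·260 = 26850.
∂h/∂x = [(-0.06)·90 − (-0.09)·260] / 26850 = +0.0006704
∂h/∂y = [(-395)·(-0.09) − (-240)·(-0.06)] / 26850 = +0.0007877
|∇h| = √(0.0006704² + 0.0007877²) = 0.001034
Seepage velocity v = K·i/n = 260.0 × 0.001034 / 0.33 = 0.8147 m/day.
t = 750 / 0.8147 = 920.6 days = 2.52 years.

2.5 years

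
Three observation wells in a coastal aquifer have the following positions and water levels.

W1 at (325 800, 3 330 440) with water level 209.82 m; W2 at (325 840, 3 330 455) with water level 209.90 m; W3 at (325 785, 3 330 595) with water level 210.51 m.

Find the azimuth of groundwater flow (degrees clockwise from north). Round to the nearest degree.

Differences from W1: to W2 (Δx, Δy, Δh) = (40, 15, +0.08); to W3 = (-15, 155, +0.69).
Solve a·Δx + b·Δy = Δh: det = 40·155 − (-15)·15 = 6425.
∂h/∂x = [(+0.08)·155 − (+0.69)·15] / 6425 = +0.0003191
∂h/∂y = [40·(+0.69) − (-15)·(+0.08)] / 6425 = +0.004482
Flow direction (−∇h) has components (-0.0003191 E, -0.004482 N).
Azimuth = atan2(E, N) = atan2(-0.0003191, -0.004482) = 184.1° ≈ 184°.

184°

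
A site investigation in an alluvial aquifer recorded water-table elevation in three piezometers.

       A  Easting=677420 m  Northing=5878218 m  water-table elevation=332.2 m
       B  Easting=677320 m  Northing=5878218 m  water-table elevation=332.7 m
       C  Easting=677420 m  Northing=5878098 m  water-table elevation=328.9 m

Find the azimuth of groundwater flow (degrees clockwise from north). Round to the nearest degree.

170°

∂h/∂x = (332.7 − 332.2) / (677320 − 677420) = -0.005000
∂h/∂y = (328.9 − 332.2) / (5878098 − 5878218) = +0.02750
Flow direction (−∇h) has components (+0.005000 E, -0.02750 N).
Azimuth = atan2(E, N) = atan2(+0.005000, -0.02750) = 169.7° ≈ 170°.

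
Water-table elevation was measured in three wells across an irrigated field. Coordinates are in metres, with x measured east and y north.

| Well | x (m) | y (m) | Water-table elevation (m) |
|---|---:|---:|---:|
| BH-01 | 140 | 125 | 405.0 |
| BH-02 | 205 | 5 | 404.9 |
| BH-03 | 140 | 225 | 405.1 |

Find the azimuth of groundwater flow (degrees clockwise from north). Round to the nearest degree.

197°

With h = a·x + b·y + c and BH-01 as origin, the differences give:
  65·a + (-120)·b = -0.1
  0·a + 100·b = +0.1
Eliminate b (×100 and ×(-120), subtract): 6500·a = 2.00 → a = ∂h/∂x = +0.0003077
Back-substitute: b = ∂h/∂y = +0.001000.
Flow direction (−∇h) has components (-0.0003077 E, -0.001000 N).
Azimuth = atan2(E, N) = atan2(-0.0003077, -0.001000) = 197.1° ≈ 197°.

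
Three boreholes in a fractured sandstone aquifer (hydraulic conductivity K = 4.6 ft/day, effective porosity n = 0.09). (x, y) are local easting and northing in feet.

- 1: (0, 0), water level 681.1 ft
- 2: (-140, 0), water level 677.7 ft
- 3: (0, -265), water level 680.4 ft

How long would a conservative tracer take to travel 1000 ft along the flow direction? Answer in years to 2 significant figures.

∂h/∂x = (677.7 − 681.1) / (-140 − 0) = +0.02429
∂h/∂y = (680.4 − 681.1) / (-265 − 0) = +0.002642
|∇h| = √(0.02429² + 0.002642²) = 0.02443
Seepage velocity v = K·i/n = 4.6 × 0.02443 / 0.09 = 1.249 ft/day.
t = 1000 / 1.249 = 800.6 days = 2.19 years.

2.2 years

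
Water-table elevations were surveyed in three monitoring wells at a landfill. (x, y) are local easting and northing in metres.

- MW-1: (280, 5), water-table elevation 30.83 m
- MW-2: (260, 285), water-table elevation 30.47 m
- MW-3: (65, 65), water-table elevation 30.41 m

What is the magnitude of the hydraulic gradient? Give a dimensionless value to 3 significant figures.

0.00200

With h = a·x + b·y + c and MW-1 as origin, the differences give:
  (-20)·a + 280·b = -0.36
  (-215)·a + 60·b = -0.42
Eliminate b (×60 and ×280, subtract): 59000·a = 96.000 → a = ∂h/∂x = +0.001627
Back-substitute: b = ∂h/∂y = -0.001169.
|∇h| = √(0.001627² + -0.001169²) = 0.002003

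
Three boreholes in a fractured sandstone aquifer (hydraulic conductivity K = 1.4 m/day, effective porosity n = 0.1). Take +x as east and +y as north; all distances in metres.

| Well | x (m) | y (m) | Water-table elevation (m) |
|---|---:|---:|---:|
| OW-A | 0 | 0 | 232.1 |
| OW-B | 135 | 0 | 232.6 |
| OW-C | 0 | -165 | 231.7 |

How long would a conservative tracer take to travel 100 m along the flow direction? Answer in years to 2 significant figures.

4.4 years

∂h/∂x = (232.6 − 232.1) / (135 − 0) = +0.003704
∂h/∂y = (231.7 − 232.1) / (-165 − 0) = +0.002424
|∇h| = √(0.003704² + 0.002424²) = 0.004427
Seepage velocity v = K·i/n = 1.4 × 0.004427 / 0.1 = 0.06198 m/day.
t = 100 / 0.06198 = 1613 days = 4.42 years.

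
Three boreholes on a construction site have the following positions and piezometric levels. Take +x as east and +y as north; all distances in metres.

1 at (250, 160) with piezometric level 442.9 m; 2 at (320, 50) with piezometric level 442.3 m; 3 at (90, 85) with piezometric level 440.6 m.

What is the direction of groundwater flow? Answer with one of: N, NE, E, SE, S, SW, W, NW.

SW

With h = a·x + b·y + c and 1 as origin, the differences give:
  70·a + (-110)·b = -0.6
  (-160)·a + (-75)·b = -2.3
Eliminate b (×(-75) and ×(-110), subtract): -22850·a = -208.00 → a = ∂h/∂x = +0.009103
Back-substitute: b = ∂h/∂y = +0.01125.
Flow = −∇h = (-0.009103 east, -0.01125 north), which points southwest.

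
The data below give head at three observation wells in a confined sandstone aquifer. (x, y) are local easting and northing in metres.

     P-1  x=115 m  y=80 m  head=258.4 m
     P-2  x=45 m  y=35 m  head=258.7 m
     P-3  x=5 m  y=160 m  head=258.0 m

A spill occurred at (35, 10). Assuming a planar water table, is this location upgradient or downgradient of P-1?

Taking P-1 as reference: P-2−P-1 = (-70, -45, +0.3); P-3−P-1 = (-110, 80, -0.4).
Solve a·Δx + b·Δy = Δh: det = (-70)·80 − (-110)·(-45) = -10550.
∂h/∂x = [(+0.3)·80 − (-0.4)·(-45)] / -10550 = -0.0005687
∂h/∂y = [(-70)·(-0.4) − (-110)·(+0.3)] / -10550 = -0.005782
Head at (35, 10) = 258.4 + (-0.0005687)·(-80) + (-0.005782)·(-70) = 258.85 m.
That is higher than the 258.4 m at P-1, so the point is upgradient.

upgradient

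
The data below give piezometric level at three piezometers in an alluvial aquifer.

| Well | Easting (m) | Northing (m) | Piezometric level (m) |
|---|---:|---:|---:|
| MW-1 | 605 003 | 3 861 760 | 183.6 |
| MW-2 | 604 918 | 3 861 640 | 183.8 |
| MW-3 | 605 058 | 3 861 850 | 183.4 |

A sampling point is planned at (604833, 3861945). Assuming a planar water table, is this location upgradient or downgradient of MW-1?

Differences from MW-1: to MW-2 (Δx, Δy, Δh) = (-85, -120, +0.2); to MW-3 = (55, 90, -0.2).
Solve a·Δx + b·Δy = Δh: det = (-85)·90 − 55·(-120) = -1050.
∂h/∂x = [(+0.2)·90 − (-0.2)·(-120)] / -1050 = +0.005714
∂h/∂y = [(-85)·(-0.2) − 55·(+0.2)] / -1050 = -0.005714
Head at (604833, 3861945) = 183.6 + (+0.005714)·(-170) + (-0.005714)·(185) = 181.57 m.
That is lower than the 183.6 m at MW-1, so the point is downgradient.

downgradient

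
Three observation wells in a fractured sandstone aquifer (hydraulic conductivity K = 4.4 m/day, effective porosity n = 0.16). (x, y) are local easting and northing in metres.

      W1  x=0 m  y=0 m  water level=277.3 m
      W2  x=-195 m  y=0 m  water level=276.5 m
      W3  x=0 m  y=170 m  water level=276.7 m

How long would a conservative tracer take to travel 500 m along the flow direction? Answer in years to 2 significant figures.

∂h/∂x = (276.5 − 277.3) / (-195 − 0) = +0.004103
∂h/∂y = (276.7 − 277.3) / (170 − 0) = -0.003529
|∇h| = √(0.004103² + -0.003529²) = 0.005412
Seepage velocity v = K·i/n = 4.4 × 0.005412 / 0.16 = 0.1488 m/day.
t = 500 / 0.1488 = 3360 days = 9.2 years.

9.2 years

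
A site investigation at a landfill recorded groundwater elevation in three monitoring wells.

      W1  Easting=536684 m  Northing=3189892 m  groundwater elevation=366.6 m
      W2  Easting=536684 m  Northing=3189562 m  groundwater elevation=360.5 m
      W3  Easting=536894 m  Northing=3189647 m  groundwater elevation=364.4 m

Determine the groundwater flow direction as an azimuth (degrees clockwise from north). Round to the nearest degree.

211°

Differences from W1: to W2 (Δx, Δy, Δh) = (0, -330, -6.1); to W3 = (210, -245, -2.2).
Determinant of the coordinate differences = 0·(-245) − 210·(-330) = 69300.
∂h/∂x = [(-6.1)·(-245) − (-2.2)·(-330)] / 69300 = +0.01109
∂h/∂y = [0·(-2.2) − 210·(-6.1)] / 69300 = +0.01848
Flow direction (−∇h) has components (-0.01109 E, -0.01848 N).
Azimuth = atan2(E, N) = atan2(-0.01109, -0.01848) = 211.0° ≈ 211°.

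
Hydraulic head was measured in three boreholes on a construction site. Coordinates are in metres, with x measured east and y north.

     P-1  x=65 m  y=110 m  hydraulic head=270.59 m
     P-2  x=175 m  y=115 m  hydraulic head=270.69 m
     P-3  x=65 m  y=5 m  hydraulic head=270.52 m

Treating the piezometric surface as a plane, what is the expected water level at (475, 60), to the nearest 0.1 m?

With h = a·x + b·y + c and P-1 as origin, the differences give:
  110·a + 5·b = +0.10
  0·a + (-105)·b = -0.07
Eliminate b (×(-105) and ×5, subtract): -11550·a = -10.150 → a = ∂h/∂x = +0.0008788
Back-substitute: b = ∂h/∂y = +0.0006667.
h(475, 60) = 270.59 + (+0.0008788)·(410) + (+0.0006667)·(-50) = 270.59 +0.360 -0.033 = 270.917 m.

270.9 m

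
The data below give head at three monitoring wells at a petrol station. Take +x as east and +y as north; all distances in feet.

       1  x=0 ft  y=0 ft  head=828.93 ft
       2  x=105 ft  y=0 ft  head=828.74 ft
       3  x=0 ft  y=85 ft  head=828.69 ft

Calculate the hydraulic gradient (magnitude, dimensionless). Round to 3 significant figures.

∂h/∂x = (828.74 − 828.93) / (105 − 0) = -0.001810
∂h/∂y = (828.69 − 828.93) / (85 − 0) = -0.002824
|∇h| = √(-0.001810² + -0.002824²) = 0.003354

0.00335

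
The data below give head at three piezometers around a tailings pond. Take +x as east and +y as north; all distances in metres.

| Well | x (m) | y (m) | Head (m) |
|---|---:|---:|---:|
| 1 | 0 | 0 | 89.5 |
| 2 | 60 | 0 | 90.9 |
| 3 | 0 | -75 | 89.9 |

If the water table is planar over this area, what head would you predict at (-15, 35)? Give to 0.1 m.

∂h/∂x = (90.9 − 89.5) / (60 − 0) = +0.02333
∂h/∂y = (89.9 − 89.5) / (-75 − 0) = -0.005333
h(-15, 35) = 89.5 + (+0.02333)·(-15) + (-0.005333)·(35) = 89.5 -0.350 -0.187 = 88.963 m.

89.0 m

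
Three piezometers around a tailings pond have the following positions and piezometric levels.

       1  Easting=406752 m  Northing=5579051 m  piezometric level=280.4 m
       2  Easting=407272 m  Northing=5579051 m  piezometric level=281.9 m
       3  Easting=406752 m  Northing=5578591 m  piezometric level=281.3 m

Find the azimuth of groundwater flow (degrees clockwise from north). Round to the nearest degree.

304°

∂h/∂x = (281.9 − 280.4) / (407272 − 406752) = +0.002885
∂h/∂y = (281.3 − 280.4) / (5578591 − 5579051) = -0.001957
Flow direction (−∇h) has components (-0.002885 E, +0.001957 N).
Azimuth = atan2(E, N) = atan2(-0.002885, +0.001957) = 304.1° ≈ 304°.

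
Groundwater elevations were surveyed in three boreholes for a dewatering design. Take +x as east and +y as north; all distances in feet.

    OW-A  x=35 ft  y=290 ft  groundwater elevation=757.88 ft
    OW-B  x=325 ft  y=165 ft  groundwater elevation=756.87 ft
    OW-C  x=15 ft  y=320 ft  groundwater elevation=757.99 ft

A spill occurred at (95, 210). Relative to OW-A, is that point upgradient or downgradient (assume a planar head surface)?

downgradient

Differences from OW-A: to OW-B (Δx, Δy, Δh) = (290, -125, -1.01); to OW-C = (-20, 30, +0.11).
Determinant of the coordinate differences = 290·30 − (-20)·(-125) = 6200.
∂h/∂x = [(-1.01)·30 − (+0.11)·(-125)] / 6200 = -0.002669
∂h/∂y = [290·(+0.11) − (-20)·(-1.01)] / 6200 = +0.001887
Head at (95, 210) = 757.88 + (-0.002669)·(60) + (+0.001887)·(-80) = 757.57 ft.
That is lower than the 757.88 ft at OW-A, so the point is downgradient.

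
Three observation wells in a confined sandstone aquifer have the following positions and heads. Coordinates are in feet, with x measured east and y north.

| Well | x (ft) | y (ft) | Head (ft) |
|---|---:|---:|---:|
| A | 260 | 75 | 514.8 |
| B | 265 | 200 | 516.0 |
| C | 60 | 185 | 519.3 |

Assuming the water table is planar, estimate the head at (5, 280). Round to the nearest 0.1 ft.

Taking A as reference: B−A = (5, 125, +1.2); C−A = (-200, 110, +4.5).
Determinant of the coordinate differences = 5·110 − (-200)·125 = 25550.
∂h/∂x = [(+1.2)·110 − (+4.5)·125] / 25550 = -0.01685
∂h/∂y = [5·(+4.5) − (-200)·(+1.2)] / 25550 = +0.01027
h(5, 280) = 514.8 + (-0.01685)·(-255) + (+0.01027)·(205) = 514.8 +4.297 +2.106 = 521.203 ft.

521.2 ft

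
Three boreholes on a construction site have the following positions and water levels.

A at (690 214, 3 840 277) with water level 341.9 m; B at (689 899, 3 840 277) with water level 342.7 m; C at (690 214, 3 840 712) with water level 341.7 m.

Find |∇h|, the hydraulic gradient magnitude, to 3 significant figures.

0.00258

∂h/∂x = (342.7 − 341.9) / (689899 − 690214) = -0.002540
∂h/∂y = (341.7 − 341.9) / (3840712 − 3840277) = -0.0004598
|∇h| = √(-0.002540² + -0.0004598²) = 0.002581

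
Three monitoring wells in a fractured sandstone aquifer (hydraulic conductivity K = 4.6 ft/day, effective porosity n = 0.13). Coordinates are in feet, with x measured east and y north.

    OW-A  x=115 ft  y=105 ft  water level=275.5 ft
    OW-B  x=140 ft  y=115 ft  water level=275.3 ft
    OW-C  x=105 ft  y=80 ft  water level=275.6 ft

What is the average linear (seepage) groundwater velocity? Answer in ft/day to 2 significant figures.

Differences from OW-A: to OW-B (Δx, Δy, Δh) = (25, 10, -0.2); to OW-C = (-10, -25, +0.1).
Solve a·Δx + b·Δy = Δh: det = 25·(-25) − (-10)·10 = -525.
∂h/∂x = [(-0.2)·(-25) − (+0.1)·10] / -525 = -0.007619
∂h/∂y = [25·(+0.1) − (-10)·(-0.2)] / -525 = -0.0009524
|∇h| = √(-0.007619² + -0.0009524²) = 0.007678
Seepage velocity v = K·i/n = 4.6 × 0.007678 / 0.13 = 0.2717 ft/day.

0.27 ft/day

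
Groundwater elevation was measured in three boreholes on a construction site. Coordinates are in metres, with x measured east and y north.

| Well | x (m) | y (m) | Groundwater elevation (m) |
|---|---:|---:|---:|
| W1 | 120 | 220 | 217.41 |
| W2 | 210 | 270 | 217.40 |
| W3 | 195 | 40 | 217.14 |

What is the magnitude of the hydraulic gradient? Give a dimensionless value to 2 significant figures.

Taking W1 as reference: W2−W1 = (90, 50, -0.01); W3−W1 = (75, -180, -0.27).
Solve a·Δx + b·Δy = Δh: det = 90·(-180) − 75·50 = -19950.
∂h/∂x = [(-0.01)·(-180) − (-0.27)·50] / -19950 = -0.0007669
∂h/∂y = [90·(-0.27) − 75·(-0.01)] / -19950 = +0.001180
|∇h| = √(-0.0007669² + 0.001180²) = 0.001407

0.0014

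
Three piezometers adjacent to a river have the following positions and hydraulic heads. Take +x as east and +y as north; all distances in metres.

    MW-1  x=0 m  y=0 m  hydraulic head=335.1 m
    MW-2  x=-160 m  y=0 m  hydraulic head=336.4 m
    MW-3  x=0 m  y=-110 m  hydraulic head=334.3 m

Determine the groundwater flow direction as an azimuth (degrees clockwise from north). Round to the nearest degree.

132°

∂h/∂x = (336.4 − 335.1) / (-160 − 0) = -0.008125
∂h/∂y = (334.3 − 335.1) / (-110 − 0) = +0.007273
Flow direction (−∇h) has components (+0.008125 E, -0.007273 N).
Azimuth = atan2(E, N) = atan2(+0.008125, -0.007273) = 131.8° ≈ 132°.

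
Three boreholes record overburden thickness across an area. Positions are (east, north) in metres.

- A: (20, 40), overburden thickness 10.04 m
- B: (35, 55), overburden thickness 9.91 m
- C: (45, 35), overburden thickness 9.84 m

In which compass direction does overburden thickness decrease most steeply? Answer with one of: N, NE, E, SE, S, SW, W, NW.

Taking A as reference: B−A = (15, 15, -0.13); C−A = (25, -5, -0.20).
Determinant of the coordinate differences = 15·(-5) − 25·15 = -450.
∂d/∂x = [(-0.13)·(-5) − (-0.20)·15] / -450 = -0.008111
∂d/∂y = [15·(-0.20) − 25·(-0.13)] / -450 = -0.0005556
Steepest decrease is along −∇f = (+0.008111 E, +0.0005556 N) → east.

E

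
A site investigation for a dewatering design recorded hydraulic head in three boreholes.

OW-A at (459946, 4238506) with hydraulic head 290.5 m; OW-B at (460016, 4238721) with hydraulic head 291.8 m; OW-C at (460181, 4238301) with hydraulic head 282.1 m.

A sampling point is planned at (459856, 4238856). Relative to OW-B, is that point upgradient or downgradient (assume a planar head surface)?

Three-point gradient (reference OW-A): Δ to OW-B = (70, 215, +1.3), Δ to OW-C = (235, -205, -8.4).
∂h/∂x = -0.02373, ∂h/∂y = +0.01377 (det = -64875).
Head at (459856, 4238856) = 290.5 + (-0.02373)·(-90) + (+0.01377)·(350) = 297.46 m.
That is higher than the 291.8 m at OW-B, so the point is upgradient.

upgradient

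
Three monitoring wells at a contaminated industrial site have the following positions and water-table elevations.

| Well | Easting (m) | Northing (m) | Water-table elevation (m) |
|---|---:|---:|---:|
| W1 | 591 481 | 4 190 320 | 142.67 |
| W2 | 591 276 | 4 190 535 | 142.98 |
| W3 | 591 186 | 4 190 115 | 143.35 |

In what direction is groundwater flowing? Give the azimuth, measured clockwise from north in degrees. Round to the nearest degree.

Taking W1 as reference: W2−W1 = (-205, 215, +0.31); W3−W1 = (-295, -205, +0.68).
Determinant of the coordinate differences = (-205)·(-205) − (-295)·215 = 105450.
∂h/∂x = [(+0.31)·(-205) − (+0.68)·215] / 105450 = -0.001989
∂h/∂y = [(-205)·(+0.68) − (-295)·(+0.31)] / 105450 = -0.0004547
Flow direction (−∇h) has components (+0.001989 E, +0.0004547 N).
Azimuth = atan2(E, N) = atan2(+0.001989, +0.0004547) = 77.1° ≈ 077°.

077°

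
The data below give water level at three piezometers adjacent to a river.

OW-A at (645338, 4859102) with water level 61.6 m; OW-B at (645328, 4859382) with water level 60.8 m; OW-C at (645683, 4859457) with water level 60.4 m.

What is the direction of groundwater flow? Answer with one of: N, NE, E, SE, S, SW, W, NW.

Taking OW-A as reference: OW-B−OW-A = (-10, 280, -0.8); OW-C−OW-A = (345, 355, -1.2).
Solve a·Δx + b·Δy = Δh: det = (-10)·355 − 345·280 = -100150.
∂h/∂x = [(-0.8)·355 − (-1.2)·280] / -100150 = -0.0005192
∂h/∂y = [(-10)·(-1.2) − 345·(-0.8)] / -100150 = -0.002876
Flow = −∇h = (+0.0005192 east, +0.002876 north), which points north.

N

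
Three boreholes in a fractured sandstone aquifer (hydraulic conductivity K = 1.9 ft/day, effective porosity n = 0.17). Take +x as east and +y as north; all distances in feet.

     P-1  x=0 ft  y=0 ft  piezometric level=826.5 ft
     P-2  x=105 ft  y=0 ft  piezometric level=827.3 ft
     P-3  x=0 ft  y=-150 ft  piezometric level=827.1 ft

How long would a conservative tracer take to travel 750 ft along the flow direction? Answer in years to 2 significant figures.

∂h/∂x = (827.3 − 826.5) / (105 − 0) = +0.007619
∂h/∂y = (827.1 − 826.5) / (-150 − 0) = -0.004000
|∇h| = √(0.007619² + -0.004000²) = 0.008605
Seepage velocity v = K·i/n = 1.9 × 0.008605 / 0.17 = 0.09617 ft/day.
t = 750 / 0.09617 = 7799 days = 21.4 years.

21 years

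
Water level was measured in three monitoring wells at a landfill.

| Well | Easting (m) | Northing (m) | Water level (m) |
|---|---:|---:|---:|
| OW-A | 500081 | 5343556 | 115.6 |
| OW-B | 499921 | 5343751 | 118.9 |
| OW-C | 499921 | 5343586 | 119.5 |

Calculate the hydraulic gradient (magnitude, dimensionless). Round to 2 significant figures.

Three-point gradient (reference OW-A): Δ to OW-B = (-160, 195, +3.3), Δ to OW-C = (-160, 30, +3.9).
∂h/∂x = -0.02506, ∂h/∂y = -0.003636 (det = 26400).
|∇h| = √(-0.02506² + -0.003636²) = 0.02532

0.025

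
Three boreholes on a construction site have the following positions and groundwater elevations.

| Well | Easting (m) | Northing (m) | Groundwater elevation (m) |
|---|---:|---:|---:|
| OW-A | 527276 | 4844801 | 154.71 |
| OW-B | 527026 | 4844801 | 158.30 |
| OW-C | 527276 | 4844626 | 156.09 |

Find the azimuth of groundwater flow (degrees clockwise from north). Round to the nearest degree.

∂h/∂x = (158.30 − 154.71) / (527026 − 527276) = -0.01436
∂h/∂y = (156.09 − 154.71) / (4844626 − 4844801) = -0.007886
Flow direction (−∇h) has components (+0.01436 E, +0.007886 N).
Azimuth = atan2(E, N) = atan2(+0.01436, +0.007886) = 61.2° ≈ 061°.

061°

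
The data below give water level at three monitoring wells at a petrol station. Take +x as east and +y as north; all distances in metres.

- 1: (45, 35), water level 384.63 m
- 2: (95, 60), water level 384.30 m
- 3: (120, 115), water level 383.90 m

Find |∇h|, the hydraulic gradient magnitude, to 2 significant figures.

Differences from 1: to 2 (Δx, Δy, Δh) = (50, 25, -0.33); to 3 = (75, 80, -0.73).
Determinant of the coordinate differences = 50·80 − 75·25 = 2125.
∂h/∂x = [(-0.33)·80 − (-0.73)·25] / 2125 = -0.003835
∂h/∂y = [50·(-0.73) − 75·(-0.33)] / 2125 = -0.005529
|∇h| = √(-0.003835² + -0.005529²) = 0.006729

0.0067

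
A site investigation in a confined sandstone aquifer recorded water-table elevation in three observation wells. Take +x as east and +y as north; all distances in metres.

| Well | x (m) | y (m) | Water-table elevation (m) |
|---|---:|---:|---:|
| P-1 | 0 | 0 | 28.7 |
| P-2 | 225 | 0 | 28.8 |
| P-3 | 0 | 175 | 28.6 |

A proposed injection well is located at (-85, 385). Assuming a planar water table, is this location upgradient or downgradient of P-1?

downgradient

∂h/∂x = (28.8 − 28.7) / (225 − 0) = +0.0004444
∂h/∂y = (28.6 − 28.7) / (175 − 0) = -0.0005714
Head at (-85, 385) = 28.7 + (+0.0004444)·(-85) + (-0.0005714)·(385) = 28.44 m.
That is lower than the 28.7 m at P-1, so the point is downgradient.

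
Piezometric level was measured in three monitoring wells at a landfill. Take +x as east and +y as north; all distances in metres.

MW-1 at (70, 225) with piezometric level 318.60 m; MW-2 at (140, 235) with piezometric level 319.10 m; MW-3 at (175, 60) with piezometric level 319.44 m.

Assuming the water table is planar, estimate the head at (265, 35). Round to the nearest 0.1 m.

320.1 m

Differences from MW-1: to MW-2 (Δx, Δy, Δh) = (70, 10, +0.50); to MW-3 = (105, -165, +0.84).
Solve a·Δx + b·Δy = Δh: det = 70·(-165) − 105·10 = -12600.
∂h/∂x = [(+0.50)·(-165) − (+0.84)·10] / -12600 = +0.007214
∂h/∂y = [70·(+0.84) − 105·(+0.50)] / -12600 = -0.0005000
h(265, 35) = 318.60 + (+0.007214)·(195) + (-0.0005000)·(-190) = 318.60 +1.407 +0.095 = 320.102 m.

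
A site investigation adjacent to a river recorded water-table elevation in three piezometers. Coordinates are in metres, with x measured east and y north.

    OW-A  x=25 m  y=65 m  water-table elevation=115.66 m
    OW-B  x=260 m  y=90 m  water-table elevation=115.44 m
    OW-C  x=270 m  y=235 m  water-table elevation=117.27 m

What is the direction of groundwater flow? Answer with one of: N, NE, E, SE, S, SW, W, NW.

S

Taking OW-A as reference: OW-B−OW-A = (235, 25, -0.22); OW-C−OW-A = (245, 170, +1.61).
Determinant of the coordinate differences = 235·170 − 245·25 = 33825.
∂h/∂x = [(-0.22)·170 − (+1.61)·25] / 33825 = -0.002296
∂h/∂y = [235·(+1.61) − 245·(-0.22)] / 33825 = +0.01278
Flow = −∇h = (+0.002296 east, -0.01278 north), which points south.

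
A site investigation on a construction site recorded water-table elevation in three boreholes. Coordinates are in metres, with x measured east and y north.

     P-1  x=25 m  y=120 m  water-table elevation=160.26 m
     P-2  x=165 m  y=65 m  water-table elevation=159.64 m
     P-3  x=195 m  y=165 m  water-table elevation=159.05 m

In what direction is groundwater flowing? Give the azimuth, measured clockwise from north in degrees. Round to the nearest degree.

Differences from P-1: to P-2 (Δx, Δy, Δh) = (140, -55, -0.62); to P-3 = (170, 45, -1.21).
Determinant of the coordinate differences = 140·45 − 170·(-55) = 15650.
∂h/∂x = [(-0.62)·45 − (-1.21)·(-55)] / 15650 = -0.006035
∂h/∂y = [140·(-1.21) − 170·(-0.62)] / 15650 = -0.004089
Flow direction (−∇h) has components (+0.006035 E, +0.004089 N).
Azimuth = atan2(E, N) = atan2(+0.006035, +0.004089) = 55.9° ≈ 056°.

056°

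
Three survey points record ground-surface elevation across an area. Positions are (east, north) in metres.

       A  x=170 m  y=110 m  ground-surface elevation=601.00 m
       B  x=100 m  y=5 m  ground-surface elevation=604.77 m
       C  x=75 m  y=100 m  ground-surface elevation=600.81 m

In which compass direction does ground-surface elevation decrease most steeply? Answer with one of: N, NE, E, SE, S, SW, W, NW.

N

Three-point gradient (reference A): Δ to B = (-70, -105, +3.77), Δ to C = (-95, -10, -0.19).
∂z/∂x = +0.006216, ∂z/∂y = -0.04005 (det = -9275).
Steepest decrease is along −∇f = (-0.006216 E, +0.04005 N) → north.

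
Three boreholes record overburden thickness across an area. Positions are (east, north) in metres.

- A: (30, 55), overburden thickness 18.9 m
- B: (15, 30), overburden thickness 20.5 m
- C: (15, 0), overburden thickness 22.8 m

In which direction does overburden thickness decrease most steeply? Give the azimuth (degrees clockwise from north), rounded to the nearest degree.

345°

With d = a·x + b·y + c and A as origin, the differences give:
  (-15)·a + (-25)·b = +1.6
  (-15)·a + (-55)·b = +3.9
Eliminate b (×(-55) and ×(-25), subtract): 450·a = 9.50 → a = ∂d/∂x = +0.02111
Back-substitute: b = ∂d/∂y = -0.07667.
Steepest decrease is along −∇f: components (-0.02111 E, +0.07667 N).
Azimuth = atan2(-0.02111, +0.07667) = 344.6° ≈ 345°.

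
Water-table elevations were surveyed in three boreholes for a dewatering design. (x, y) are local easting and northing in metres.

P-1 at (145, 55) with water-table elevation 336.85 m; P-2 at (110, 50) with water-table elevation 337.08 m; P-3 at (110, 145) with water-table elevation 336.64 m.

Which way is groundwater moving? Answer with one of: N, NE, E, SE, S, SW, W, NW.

Taking P-1 as reference: P-2−P-1 = (-35, -5, +0.23); P-3−P-1 = (-35, 90, -0.21).
Solve a·Δx + b·Δy = Δh: det = (-35)·90 − (-35)·(-5) = -3325.
∂h/∂x = [(+0.23)·90 − (-0.21)·(-5)] / -3325 = -0.005910
∂h/∂y = [(-35)·(-0.21) − (-35)·(+0.23)] / -3325 = -0.004632
Flow = −∇h = (+0.005910 east, +0.004632 north), which points northeast.

NE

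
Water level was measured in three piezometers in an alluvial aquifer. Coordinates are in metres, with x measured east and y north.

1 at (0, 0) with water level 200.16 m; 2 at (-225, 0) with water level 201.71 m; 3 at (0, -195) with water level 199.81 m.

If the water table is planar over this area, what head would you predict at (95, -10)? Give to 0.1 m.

∂h/∂x = (201.71 − 200.16) / (-225 − 0) = -0.006889
∂h/∂y = (199.81 − 200.16) / (-195 − 0) = +0.001795
h(95, -10) = 200.16 + (-0.006889)·(95) + (+0.001795)·(-10) = 200.16 -0.654 -0.018 = 199.488 m.

199.5 m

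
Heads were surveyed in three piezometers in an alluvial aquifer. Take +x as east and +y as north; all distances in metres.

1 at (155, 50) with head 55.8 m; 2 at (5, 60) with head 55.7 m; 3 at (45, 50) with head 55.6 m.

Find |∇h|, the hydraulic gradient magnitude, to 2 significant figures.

0.017

Differences from 1: to 2 (Δx, Δy, Δh) = (-150, 10, -0.1); to 3 = (-110, 0, -0.2).
Determinant of the coordinate differences = (-150)·0 − (-110)·10 = 1100.
∂h/∂x = [(-0.1)·0 − (-0.2)·10] / 1100 = +0.001818
∂h/∂y = [(-150)·(-0.2) − (-110)·(-0.1)] / 1100 = +0.01727
|∇h| = √(0.001818² + 0.01727²) = 0.01737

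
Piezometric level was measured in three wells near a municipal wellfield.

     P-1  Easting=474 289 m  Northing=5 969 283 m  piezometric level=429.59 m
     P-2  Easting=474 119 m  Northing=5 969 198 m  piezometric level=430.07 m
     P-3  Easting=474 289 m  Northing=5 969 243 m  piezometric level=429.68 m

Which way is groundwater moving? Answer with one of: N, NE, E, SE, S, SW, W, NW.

NE

Taking P-1 as reference: P-2−P-1 = (-170, -85, +0.48); P-3−P-1 = (0, -40, +0.09).
Determinant of the coordinate differences = (-170)·(-40) − 0·(-85) = 6800.
∂h/∂x = [(+0.48)·(-40) − (+0.09)·(-85)] / 6800 = -0.001699
∂h/∂y = [(-170)·(+0.09) − 0·(+0.48)] / 6800 = -0.002250
Flow = −∇h = (+0.001699 east, +0.002250 north), which points northeast.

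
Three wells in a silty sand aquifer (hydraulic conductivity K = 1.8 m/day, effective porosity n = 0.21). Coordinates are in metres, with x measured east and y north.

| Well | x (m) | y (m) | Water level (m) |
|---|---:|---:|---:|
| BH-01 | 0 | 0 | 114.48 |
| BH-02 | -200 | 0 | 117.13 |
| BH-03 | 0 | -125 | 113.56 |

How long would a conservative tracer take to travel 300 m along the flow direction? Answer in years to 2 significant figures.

6.3 years

∂h/∂x = (117.13 − 114.48) / (-200 − 0) = -0.01325
∂h/∂y = (113.56 − 114.48) / (-125 − 0) = +0.007360
|∇h| = √(-0.01325² + 0.007360²) = 0.01516
Seepage velocity v = K·i/n = 1.8 × 0.01516 / 0.21 = 0.1299 m/day.
t = 300 / 0.1299 = 2309 days = 6.32 years.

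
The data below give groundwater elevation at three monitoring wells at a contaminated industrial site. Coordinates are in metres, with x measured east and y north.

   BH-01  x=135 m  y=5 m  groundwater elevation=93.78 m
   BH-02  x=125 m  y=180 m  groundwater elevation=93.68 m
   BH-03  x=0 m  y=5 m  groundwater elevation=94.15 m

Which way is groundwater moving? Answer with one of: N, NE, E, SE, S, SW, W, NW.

With h = a·x + b·y + c and BH-01 as origin, the differences give:
  (-10)·a + 175·b = -0.10
  (-135)·a + 0·b = +0.37
Eliminate b (×0 and ×175, subtract): 23625·a = -64.750 → a = ∂h/∂x = -0.002741
Back-substitute: b = ∂h/∂y = -0.0007280.
Flow = −∇h = (+0.002741 east, +0.0007280 north), which points east.

E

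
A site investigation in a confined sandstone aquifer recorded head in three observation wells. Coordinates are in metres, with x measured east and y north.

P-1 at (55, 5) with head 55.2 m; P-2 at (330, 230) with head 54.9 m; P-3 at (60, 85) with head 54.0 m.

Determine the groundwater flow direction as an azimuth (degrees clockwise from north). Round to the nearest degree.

323°

Differences from P-1: to P-2 (Δx, Δy, Δh) = (275, 225, -0.3); to P-3 = (5, 80, -1.2).
Solve a·Δx + b·Δy = Δh: det = 275·80 − 5·225 = 20875.
∂h/∂x = [(-0.3)·80 − (-1.2)·225] / 20875 = +0.01178
∂h/∂y = [275·(-1.2) − 5·(-0.3)] / 20875 = -0.01574
Flow direction (−∇h) has components (-0.01178 E, +0.01574 N).
Azimuth = atan2(E, N) = atan2(-0.01178, +0.01574) = 323.2° ≈ 323°.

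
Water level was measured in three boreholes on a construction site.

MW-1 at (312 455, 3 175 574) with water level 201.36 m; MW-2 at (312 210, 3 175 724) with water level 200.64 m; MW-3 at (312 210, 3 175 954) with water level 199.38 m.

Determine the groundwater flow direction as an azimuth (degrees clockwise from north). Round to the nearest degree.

004°

With h = a·x + b·y + c and MW-1 as origin, the differences give:
  (-245)·a + 150·b = -0.72
  (-245)·a + 380·b = -1.98
Eliminate b (×380 and ×150, subtract): -56350·a = 23.400 → a = ∂h/∂x = -0.0004153
Back-substitute: b = ∂h/∂y = -0.005478.
Flow direction (−∇h) has components (+0.0004153 E, +0.005478 N).
Azimuth = atan2(E, N) = atan2(+0.0004153, +0.005478) = 4.3° ≈ 004°.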